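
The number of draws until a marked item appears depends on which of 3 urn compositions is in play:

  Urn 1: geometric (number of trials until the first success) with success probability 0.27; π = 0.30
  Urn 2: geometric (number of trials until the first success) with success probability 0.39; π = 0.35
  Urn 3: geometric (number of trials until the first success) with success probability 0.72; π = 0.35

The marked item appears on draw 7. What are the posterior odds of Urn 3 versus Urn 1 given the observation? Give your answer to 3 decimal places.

Posterior odds = (w_i f_i(x)) / (w_j f_j(x)); the normalising sum cancels.
Evaluate each component's likelihood at the observed value:
  f_1 = 0.27·(1−0.27)^6 = 0.27·0.151334 = 0.0408602
  f_2 = 0.39·(1−0.39)^6 = 0.39·0.0515204 = 0.0200929
  f_3 = 0.72·(1−0.72)^6 = 0.72·0.00048189 = 0.000346961
0.000121436 / 0.0122581 ≈ 0.010

0.010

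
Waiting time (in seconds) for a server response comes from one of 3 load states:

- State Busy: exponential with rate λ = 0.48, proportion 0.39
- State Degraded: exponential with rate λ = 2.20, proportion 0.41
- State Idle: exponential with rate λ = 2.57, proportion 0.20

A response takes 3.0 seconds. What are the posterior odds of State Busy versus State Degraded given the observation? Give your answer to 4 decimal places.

Posterior odds = (π_i f_i(x)) / (π_j f_j(x)); the normalising sum cancels.
Component likelihoods at x = 3.0 seconds:
  f_Busy = 0.113725
  f_Degraded = 0.00299281
  f_Idle = 0.00115219
0.0443529 / 0.00122705 ≈ 36.1459

36.1459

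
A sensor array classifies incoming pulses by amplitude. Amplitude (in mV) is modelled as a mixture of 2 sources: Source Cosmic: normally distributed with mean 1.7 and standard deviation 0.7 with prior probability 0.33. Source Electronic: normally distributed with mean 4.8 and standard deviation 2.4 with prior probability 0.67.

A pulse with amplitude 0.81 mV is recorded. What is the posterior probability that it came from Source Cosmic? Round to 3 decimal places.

By Bayes' theorem, P(k | x) = P(Z=k) f_k(x) / Σ_j P(Z=j) f_j(x).
Normal densities:
  p_Cosmic = 0.253973
  p_Electronic = 0.0417373
Prior × likelihood for each component:
  P(Z=Cosmic)·p_Cosmic = 0.33 × 0.253973 = 0.083811
  P(Z=Electronic)·p_Electronic = 0.67 × 0.0417373 = 0.027964
Denominator: 0.083811 + 0.027964 = 0.111775
So the posterior for Source Cosmic is 0.083811 / 0.111775 ≈ 0.750.

0.750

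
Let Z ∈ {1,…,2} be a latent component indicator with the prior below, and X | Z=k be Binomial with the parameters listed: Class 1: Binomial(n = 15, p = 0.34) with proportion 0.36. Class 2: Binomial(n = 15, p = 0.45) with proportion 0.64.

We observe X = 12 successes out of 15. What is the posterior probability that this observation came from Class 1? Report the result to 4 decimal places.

0.0325

The responsibility of component k is π_k f_k(x) divided by Σ_j π_j f_j(x).
Binomial probabilities:
  f_1 = C(15,12)·0.34^12·0.66^3 = 455·2.38642e-06·0.287496 = 0.000312169
  f_2 = C(15,12)·0.45^12·0.55^3 = 455·6.89525e-05·0.166375 = 0.00521975
Weight by the priors:
  π_1·f_1 = 0.36 × 0.000312169 = 0.000112381
  π_2·f_2 = 0.64 × 0.00521975 = 0.00334064
Sum: 0.000112381 + 0.00334064 = 0.00345302
P(Class 1 | 12 successes out of 15) ≈ 0.0325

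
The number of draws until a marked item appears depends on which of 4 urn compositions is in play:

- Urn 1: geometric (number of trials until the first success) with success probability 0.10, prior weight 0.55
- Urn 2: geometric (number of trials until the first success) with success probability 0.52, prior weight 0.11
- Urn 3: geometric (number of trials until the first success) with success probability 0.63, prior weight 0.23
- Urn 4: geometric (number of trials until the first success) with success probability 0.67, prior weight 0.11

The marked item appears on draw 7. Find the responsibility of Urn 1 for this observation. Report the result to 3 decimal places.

Posterior ∝ prior × likelihood, so P(k | x) ∝ P(Z=k) f_k(x); normalise over all components.
Evaluate each component's likelihood at the observed value:
  p_1 = 0.10·(1−0.10)^6 = 0.10·0.531441 = 0.0531441
  p_2 = 0.52·(1−0.52)^6 = 0.52·0.0122306 = 0.00635991
  p_3 = 0.63·(1−0.63)^6 = 0.63·0.00256573 = 0.00161641
  p_4 = 0.67·(1−0.67)^6 = 0.67·0.00129147 = 0.000865284
Weight by the priors:
  P(Z=1)·p_1 = 0.55 × 0.0531441 = 0.0292293
  P(Z=2)·p_2 = 0.11 × 0.00635991 = 0.00069959
  P(Z=3)·p_3 = 0.23 × 0.00161641 = 0.000371774
  P(Z=4)·p_4 = 0.11 × 0.000865284 = 9.51812e-05
Denominator: 0.0292293 + 0.00069959 + 0.000371774 + 9.51812e-05 = 0.0303958
P(Urn 1 | data) ≈ 0.962

0.962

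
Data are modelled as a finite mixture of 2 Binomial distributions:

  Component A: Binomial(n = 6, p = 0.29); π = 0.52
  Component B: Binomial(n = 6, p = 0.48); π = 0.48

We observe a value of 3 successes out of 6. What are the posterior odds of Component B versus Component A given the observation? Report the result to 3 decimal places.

1.644

The posterior odds equal the prior odds times the likelihood ratio: (π_i/π_j)·(f_i(x)/f_j(x)).
Component likelihoods at x = 3 successes out of 6:
  L_A = C(6,3)·0.29^3·0.71^3 = 20·0.024389·0.357911 = 0.174582
  L_B = C(6,3)·0.48^3·0.52^3 = 20·0.110592·0.140608 = 0.311002
Odds = (0.48/0.52) × (0.311002/0.174582) = 0.923077 × 1.78141 ≈ 1.644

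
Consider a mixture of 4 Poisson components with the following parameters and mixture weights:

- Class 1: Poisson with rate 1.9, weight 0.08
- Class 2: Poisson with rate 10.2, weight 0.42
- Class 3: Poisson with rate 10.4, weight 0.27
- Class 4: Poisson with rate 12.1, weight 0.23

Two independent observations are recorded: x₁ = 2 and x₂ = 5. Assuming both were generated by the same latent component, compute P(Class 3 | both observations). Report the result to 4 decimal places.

P(component k | x) = π_k·f_k(x) / marginal(x), where marginal(x) = Σ_j π_j·f_j(x).
Since both observations come from the same component, the likelihood for component k is f_k(x₁)·f_k(x₂).
  f_1 = [e^(−1.9)·1.9^2/2! = 0.269971] × [0.0308622] = 0.00833192
  f_2 = [e^(−10.2)·10.2^2/2! = 0.0019336] × [0.0341992] = 6.61276e-05
  f_3 = [e^(−10.4)·10.4^2/2! = 0.00164579] × [0.0308548] = 5.07805e-05
  f_4 = [e^(−12.1)·12.1^2/2! = 0.000406984] × [0.0120166] = 4.89057e-06
Unnormalised posteriors:
  π_1·f_1 = 0.08 × 0.00833192 = 0.000666553
  π_2·f_2 = 0.42 × 6.61276e-05 = 2.77736e-05
  π_3·f_3 = 0.27 × 5.07805e-05 = 1.37107e-05
  π_4·f_4 = 0.23 × 4.89057e-06 = 1.12483e-06
Normaliser: 0.000666553 + 2.77736e-05 + 1.37107e-05 + 1.12483e-06 = 0.000709163
P(Class 3 | x₁, x₂) = 1.37107e-05 / 0.000709163 ≈ 0.0193

0.0193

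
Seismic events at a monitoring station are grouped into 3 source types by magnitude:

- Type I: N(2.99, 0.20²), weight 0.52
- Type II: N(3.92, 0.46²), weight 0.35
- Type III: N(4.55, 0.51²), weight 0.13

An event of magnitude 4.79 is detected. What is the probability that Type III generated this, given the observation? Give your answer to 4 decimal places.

Posterior ∝ prior × likelihood, so P(k | x) ∝ π_k f_k(x); normalise over all components.
Evaluate each component's likelihood at the observed value:
  p_I = 5.13989e-18
  p_II = 0.145014
  p_III = 0.700248
Weight by the priors:
  π_I·p_I = 0.52 × 5.13989e-18 = 2.67274e-18
  π_II·p_II = 0.35 × 0.145014 = 0.0507549
  π_III·p_III = 0.13 × 0.700248 = 0.0910322
Denominator: 2.67274e-18 + 0.0507549 + 0.0910322 = 0.141787
Responsibility of Type III: 0.0910322 / 0.141787 ≈ 0.6420

0.6420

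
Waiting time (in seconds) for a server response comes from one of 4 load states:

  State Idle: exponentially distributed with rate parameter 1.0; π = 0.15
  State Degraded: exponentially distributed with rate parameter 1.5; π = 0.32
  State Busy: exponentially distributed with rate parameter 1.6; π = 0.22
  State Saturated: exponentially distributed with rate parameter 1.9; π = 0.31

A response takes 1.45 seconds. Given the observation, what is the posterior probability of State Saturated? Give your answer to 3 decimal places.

P(component k | x) = w_k·f_k(x) / marginal(x), where marginal(x) = Σ_j w_j·f_j(x).
Evaluate each component's likelihood at the observed value:
  L_Idle = 1.0·e^(−1.0·1.45) = 1.0·e^(−1.4500) = 0.23457
  L_Degraded = 1.5·e^(−1.5·1.45) = 1.5·e^(−2.1750) = 0.170412
  L_Busy = 1.6·e^(−1.6·1.45) = 1.6·e^(−2.3200) = 0.157238
  L_Saturated = 1.9·e^(−1.9·1.45) = 1.9·e^(−2.7550) = 0.120857
Unnormalised posteriors:
  w_Idle·L_Idle = 0.15 × 0.23457 = 0.0351855
  w_Degraded·L_Degraded = 0.32 × 0.170412 = 0.0545319
  w_Busy·L_Busy = 0.22 × 0.157238 = 0.0345923
  w_Saturated·L_Saturated = 0.31 × 0.120857 = 0.0374657
Normaliser: 0.0351855 + 0.0545319 + 0.0345923 + 0.0374657 = 0.161775
So the posterior for State Saturated is 0.0374657 / 0.161775 ≈ 0.232.

0.232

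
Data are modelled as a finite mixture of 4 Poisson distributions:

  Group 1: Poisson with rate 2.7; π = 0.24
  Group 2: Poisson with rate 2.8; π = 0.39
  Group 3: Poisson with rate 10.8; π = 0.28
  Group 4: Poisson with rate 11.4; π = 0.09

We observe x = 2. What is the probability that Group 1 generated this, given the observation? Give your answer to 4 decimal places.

The responsibility of component k is π_k f_k(x) divided by Σ_j π_j f_j(x).
Evaluate each component's likelihood at the observed value:
  f_1 = 0.244964
  f_2 = 0.238375
  f_3 = 0.0011897
  f_4 = 0.000727483
Weight by the priors:
  π_1·f_1 = 0.24 × 0.244964 = 0.0587914
  π_2·f_2 = 0.39 × 0.238375 = 0.0929664
  π_3·f_3 = 0.28 × 0.0011897 = 0.000333116
  π_4·f_4 = 0.09 × 0.000727483 = 6.54734e-05
Sum: 0.0587914 + 0.0929664 + 0.000333116 + 6.54734e-05 = 0.152156
P(Group 1 | 2) = 0.0587914 / 0.152156 ≈ 0.3864

0.3864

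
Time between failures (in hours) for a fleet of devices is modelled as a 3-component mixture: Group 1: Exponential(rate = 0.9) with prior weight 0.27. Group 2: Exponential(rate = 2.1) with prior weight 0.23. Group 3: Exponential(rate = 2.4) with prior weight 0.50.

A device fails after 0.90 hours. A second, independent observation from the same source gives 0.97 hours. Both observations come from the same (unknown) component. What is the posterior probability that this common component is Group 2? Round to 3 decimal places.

0.215

Apply Bayes' rule: the posterior for each component is proportional to its prior times its likelihood at x.
Since both observations come from the same component, the likelihood for component k is f_k(x₁)·f_k(x₂).
  f_1 = [0.9·e^(−0.9·0.90) = 0.9·e^(−0.8100) = 0.400372] × [0.375927] = 0.150511
  f_2 = [2.1·e^(−2.1·0.90) = 2.1·e^(−1.8900) = 0.317251] × [0.273881] = 0.0868889
  f_3 = [2.4·e^(−2.4·0.90) = 2.4·e^(−2.1600) = 0.27678] × [0.233977] = 0.0647603
Multiply by the mixture weights:
  π_1·f_1 = 0.27 × 0.150511 = 0.0406379
  π_2·f_2 = 0.23 × 0.0868889 = 0.0199844
  π_3·f_3 = 0.50 × 0.0647603 = 0.0323801
Denominator: 0.0406379 + 0.0199844 + 0.0323801 = 0.0930025
So the posterior for Group 2 is 0.0199844 / 0.0930025 ≈ 0.215.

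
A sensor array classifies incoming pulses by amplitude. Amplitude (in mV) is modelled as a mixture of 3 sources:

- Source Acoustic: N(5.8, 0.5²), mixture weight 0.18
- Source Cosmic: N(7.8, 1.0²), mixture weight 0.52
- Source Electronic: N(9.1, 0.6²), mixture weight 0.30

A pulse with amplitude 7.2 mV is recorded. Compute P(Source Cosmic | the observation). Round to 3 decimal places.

0.976

Apply Bayes' rule: the posterior for each component is proportional to its prior times its likelihood at x.
Normal densities:
  p_Acoustic = (1/(0.5·√(2π)))·exp(−(7.2−5.8)²/(2·0.5²)) = 0.797885·exp(-3.92000) = 0.0158309
  p_Cosmic = (1/(1.0·√(2π)))·exp(−(7.2−7.8)²/(2·1.0²)) = 0.398942·exp(-0.18000) = 0.333225
  p_Electronic = (1/(0.6·√(2π)))·exp(−(7.2−9.1)²/(2·0.6²)) = 0.664904·exp(-5.01389) = 0.00441829
Prior × likelihood for each component:
  π_Acoustic·p_Acoustic = 0.18 × 0.0158309 = 0.00284956
  π_Cosmic·p_Cosmic = 0.52 × 0.333225 = 0.173277
  π_Electronic·p_Electronic = 0.30 × 0.00441829 = 0.00132549
Evidence: 0.00284956 + 0.173277 + 0.00132549 = 0.177452
P(Source Cosmic | data) = 0.173277 / 0.177452 ≈ 0.976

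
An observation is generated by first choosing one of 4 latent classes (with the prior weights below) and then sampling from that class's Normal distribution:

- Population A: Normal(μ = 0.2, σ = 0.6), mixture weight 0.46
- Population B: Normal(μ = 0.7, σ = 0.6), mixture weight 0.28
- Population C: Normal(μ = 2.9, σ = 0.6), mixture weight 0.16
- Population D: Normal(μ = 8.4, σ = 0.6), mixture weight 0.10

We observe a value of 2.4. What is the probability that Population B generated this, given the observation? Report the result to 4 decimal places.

0.0426

P(component k | x) = w_k·f_k(x) / marginal(x), where marginal(x) = Σ_j w_j·f_j(x).
Component likelihoods at x = 2.4:
  p_A = (1/(0.6·√(2π)))·exp(−(2.4−0.2)²/(2·0.6²)) = 0.664904·exp(-6.72222) = 0.000800451
  p_B = (1/(0.6·√(2π)))·exp(−(2.4−0.7)²/(2·0.6²)) = 0.664904·exp(-4.01389) = 0.0120102
  p_C = (1/(0.6·√(2π)))·exp(−(2.4−2.9)²/(2·0.6²)) = 0.664904·exp(-0.34722) = 0.469853
  p_D = (1/(0.6·√(2π)))·exp(−(2.4−8.4)²/(2·0.6²)) = 0.664904·exp(-50.00000) = 1.28243e-22
Prior × likelihood for each component:
  w_A·p_A = 0.46 × 0.000800451 = 0.000368207
  w_B·p_B = 0.28 × 0.0120102 = 0.00336285
  w_C·p_C = 0.16 × 0.469853 = 0.0751765
  w_D·p_D = 0.10 × 1.28243e-22 = 1.28243e-23
Sum: 0.000368207 + 0.00336285 + 0.0751765 + 1.28243e-23 = 0.0789076
Responsibility of Population B: 0.00336285 / 0.0789076 ≈ 0.0426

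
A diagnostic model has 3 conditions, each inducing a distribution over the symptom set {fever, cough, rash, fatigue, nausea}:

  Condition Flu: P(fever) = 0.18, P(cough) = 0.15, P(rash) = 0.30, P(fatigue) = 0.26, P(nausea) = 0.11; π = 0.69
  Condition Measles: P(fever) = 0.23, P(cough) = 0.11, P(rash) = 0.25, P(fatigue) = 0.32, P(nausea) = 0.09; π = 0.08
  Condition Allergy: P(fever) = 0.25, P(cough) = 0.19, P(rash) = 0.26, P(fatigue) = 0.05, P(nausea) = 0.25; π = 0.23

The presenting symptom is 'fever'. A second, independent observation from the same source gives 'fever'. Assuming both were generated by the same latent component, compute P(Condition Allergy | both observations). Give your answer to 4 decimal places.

0.3509

The responsibility of component k is P(Z=k) f_k(x) divided by Σ_j P(Z=j) f_j(x).
Since both observations come from the same component, the likelihood for component k is f_k(x₁)·f_k(x₂).
  f_Flu = [P(fever | comp) = 0.18] × [0.18] = 0.0324
  f_Measles = [P(fever | comp) = 0.23] × [0.23] = 0.0529
  f_Allergy = [P(fever | comp) = 0.25] × [0.25] = 0.0625
Weight by the priors:
  P(Z=Flu)·f_Flu = 0.69 × 0.0324 = 0.022356
  P(Z=Measles)·f_Measles = 0.08 × 0.0529 = 0.004232
  P(Z=Allergy)·f_Allergy = 0.23 × 0.0625 = 0.014375
Denominator: 0.022356 + 0.004232 + 0.014375 = 0.040963
Responsibility of Condition Allergy: 0.014375 / 0.040963 ≈ 0.3509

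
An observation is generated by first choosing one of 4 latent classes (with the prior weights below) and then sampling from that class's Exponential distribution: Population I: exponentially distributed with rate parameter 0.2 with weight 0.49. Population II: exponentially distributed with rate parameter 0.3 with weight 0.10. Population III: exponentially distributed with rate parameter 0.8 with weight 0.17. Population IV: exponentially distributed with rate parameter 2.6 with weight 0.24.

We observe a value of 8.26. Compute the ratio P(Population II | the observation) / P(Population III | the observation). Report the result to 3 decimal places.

13.716

The posterior odds equal the prior odds times the likelihood ratio: (π_i/π_j)·(f_i(x)/f_j(x)).
Component likelihoods at x = 8.26:
  f_I = 0.0383332
  f_II = 0.0251733
  f_III = 0.00107962
  f_IV = 1.2248e-09
Odds = (0.10/0.17) × (0.0251733/0.00107962) = 0.588235 × 23.3167 ≈ 13.716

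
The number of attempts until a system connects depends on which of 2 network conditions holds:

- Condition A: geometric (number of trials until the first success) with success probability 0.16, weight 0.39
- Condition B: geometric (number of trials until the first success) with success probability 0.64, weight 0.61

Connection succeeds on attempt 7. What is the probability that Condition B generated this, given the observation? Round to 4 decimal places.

0.0373

By Bayes' theorem, P(k | x) = P(Z=k) f_k(x) / Σ_j P(Z=j) f_j(x).
Geometric probabilities:
  L_A = 0.0562077
  L_B = 0.00139314
Prior × likelihood for each component:
  P(Z=A)·L_A = 0.39 × 0.0562077 = 0.021921
  P(Z=B)·L_B = 0.61 × 0.00139314 = 0.000849816
Marginal: 0.021921 + 0.000849816 = 0.0227708
So the posterior for Condition B is 0.000849816 / 0.0227708 ≈ 0.0373.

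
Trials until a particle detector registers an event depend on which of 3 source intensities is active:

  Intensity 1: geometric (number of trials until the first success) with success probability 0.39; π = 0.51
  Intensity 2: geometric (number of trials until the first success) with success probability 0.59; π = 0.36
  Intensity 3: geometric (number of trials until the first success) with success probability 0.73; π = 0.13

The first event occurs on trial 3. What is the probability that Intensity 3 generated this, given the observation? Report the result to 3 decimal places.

The responsibility of component k is π_k f_k(x) divided by Σ_j π_j f_j(x).
Component likelihoods at x = 3:
  f_1 = 0.39·(1−0.39)^2 = 0.39·0.3721 = 0.145119
  f_2 = 0.59·(1−0.59)^2 = 0.59·0.1681 = 0.099179
  f_3 = 0.73·(1−0.73)^2 = 0.73·0.0729 = 0.053217
Weight by the priors:
  π_1·f_1 = 0.51 × 0.145119 = 0.0740107
  π_2·f_2 = 0.36 × 0.099179 = 0.0357044
  π_3·f_3 = 0.13 × 0.053217 = 0.00691821
Denominator: 0.0740107 + 0.0357044 + 0.00691821 = 0.116633
So the posterior for Intensity 3 is 0.00691821 / 0.116633 ≈ 0.059.

0.059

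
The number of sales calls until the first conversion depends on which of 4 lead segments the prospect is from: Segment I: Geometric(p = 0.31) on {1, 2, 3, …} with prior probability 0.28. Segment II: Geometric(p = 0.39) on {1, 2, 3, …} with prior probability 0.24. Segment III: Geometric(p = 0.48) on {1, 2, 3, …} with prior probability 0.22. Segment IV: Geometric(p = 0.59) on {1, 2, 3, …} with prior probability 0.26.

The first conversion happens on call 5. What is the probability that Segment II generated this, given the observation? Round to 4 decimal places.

P(component k | x) = w_k·f_k(x) / marginal(x), where marginal(x) = Σ_j w_j·f_j(x).
Geometric probabilities:
  L_I = 0.31·(1−0.31)^4 = 0.31·0.226671 = 0.0702681
  L_II = 0.39·(1−0.39)^4 = 0.39·0.138458 = 0.0539988
  L_III = 0.48·(1−0.48)^4 = 0.48·0.0731162 = 0.0350958
  L_IV = 0.59·(1−0.59)^4 = 0.59·0.0282576 = 0.016672
Unnormalised posteriors:
  w_I·L_I = 0.28 × 0.0702681 = 0.0196751
  w_II·L_II = 0.24 × 0.0539988 = 0.0129597
  w_III·L_III = 0.22 × 0.0350958 = 0.00772107
  w_IV·L_IV = 0.26 × 0.016672 = 0.00433472
Sum: 0.0196751 + 0.0129597 + 0.00772107 + 0.00433472 = 0.0446906
Responsibility of Segment II: 0.0129597 / 0.0446906 ≈ 0.2900

0.2900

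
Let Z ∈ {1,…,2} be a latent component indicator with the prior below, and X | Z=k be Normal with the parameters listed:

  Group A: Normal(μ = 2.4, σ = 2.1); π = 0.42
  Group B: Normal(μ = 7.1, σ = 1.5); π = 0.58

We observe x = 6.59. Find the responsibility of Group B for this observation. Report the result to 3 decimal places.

0.930

Posterior ∝ prior × likelihood, so P(k | x) ∝ w_k f_k(x); normalise over all components.
Component likelihoods at x = 6.59:
  L_A = 0.0259557
  L_B = 0.251025
Weight by the priors:
  w_A·L_A = 0.42 × 0.0259557 = 0.0109014
  w_B·L_B = 0.58 × 0.251025 = 0.145594
Sum: 0.0109014 + 0.145594 = 0.156496
Responsibility of Group B: 0.145594 / 0.156496 ≈ 0.930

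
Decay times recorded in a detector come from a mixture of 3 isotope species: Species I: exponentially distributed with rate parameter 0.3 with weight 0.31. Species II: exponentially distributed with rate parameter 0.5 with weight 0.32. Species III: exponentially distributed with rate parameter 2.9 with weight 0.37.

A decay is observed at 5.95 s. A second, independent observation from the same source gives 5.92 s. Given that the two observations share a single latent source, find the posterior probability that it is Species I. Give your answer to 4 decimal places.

0.7893

By Bayes' theorem, P(k | x) = P(Z=k) f_k(x) / Σ_j P(Z=j) f_j(x).
Since both observations come from the same component, the likelihood for component k is f_k(x₁)·f_k(x₂).
  p_I = [0.3·e^(−0.3·5.95) = 0.3·e^(−1.7850) = 0.0503391] × [0.0507942] = 0.00255694
  p_II = [0.5·e^(−0.5·5.95) = 0.5·e^(−2.9750) = 0.0255237] × [0.0259095] = 0.000661306
  p_III = [2.9·e^(−2.9·5.95) = 2.9·e^(−17.2550) = 9.30351e-08] × [1.01492e-07] = 9.44228e-15
Unnormalised posteriors:
  P(Z=I)·p_I = 0.31 × 0.00255694 = 0.00079265
  P(Z=II)·p_II = 0.32 × 0.000661306 = 0.000211618
  P(Z=III)·p_III = 0.37 × 9.44228e-15 = 3.49364e-15
Evidence: 0.00079265 + 0.000211618 + 3.49364e-15 = 0.00100427
Responsibility of Species I: 0.00079265 / 0.00100427 ≈ 0.7893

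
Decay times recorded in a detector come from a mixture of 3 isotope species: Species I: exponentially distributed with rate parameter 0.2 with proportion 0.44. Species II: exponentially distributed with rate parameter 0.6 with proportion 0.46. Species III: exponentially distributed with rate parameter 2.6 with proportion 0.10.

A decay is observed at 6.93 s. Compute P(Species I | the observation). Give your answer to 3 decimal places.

Posterior ∝ prior × likelihood, so P(k | x) ∝ P(Z=k) f_k(x); normalise over all components.
Evaluate each component's likelihood at the observed value:
  f_I = 0.2·e^(−0.2·6.93) = 0.2·e^(−1.3860) = 0.0500147
  f_II = 0.6·e^(−0.6·6.93) = 0.6·e^(−4.1580) = 0.00938328
  f_III = 2.6·e^(−2.6·6.93) = 2.6·e^(−18.0180) = 3.88916e-08
Multiply by the mixture weights:
  P(Z=I)·f_I = 0.44 × 0.0500147 = 0.0220065
  P(Z=II)·f_II = 0.46 × 0.00938328 = 0.00431631
  P(Z=III)·f_III = 0.10 × 3.88916e-08 = 3.88916e-09
Marginal: 0.0220065 + 0.00431631 + 3.88916e-09 = 0.0263228
P(Species I | data) ≈ 0.836

0.836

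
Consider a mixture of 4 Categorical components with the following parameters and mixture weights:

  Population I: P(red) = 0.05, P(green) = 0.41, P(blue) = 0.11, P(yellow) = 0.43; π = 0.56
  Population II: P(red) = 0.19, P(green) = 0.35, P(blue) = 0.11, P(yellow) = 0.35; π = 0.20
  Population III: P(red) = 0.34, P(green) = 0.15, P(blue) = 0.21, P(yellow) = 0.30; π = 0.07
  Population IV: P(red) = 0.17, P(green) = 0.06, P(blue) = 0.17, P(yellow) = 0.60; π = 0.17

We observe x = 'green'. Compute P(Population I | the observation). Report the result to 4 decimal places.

By Bayes' theorem, P(k | x) = π_k f_k(x) / Σ_j π_j f_j(x).
Categorical probabilities:
  L_I = P(green | comp) = 0.41
  L_II = P(green | comp) = 0.35
  L_III = P(green | comp) = 0.15
  L_IV = P(green | comp) = 0.06
Multiply by the mixture weights:
  π_I·L_I = 0.56 × 0.41 = 0.2296
  π_II·L_II = 0.20 × 0.35 = 0.07
  π_III·L_III = 0.07 × 0.15 = 0.0105
  π_IV·L_IV = 0.17 × 0.06 = 0.0102
Denominator: 0.2296 + 0.07 + 0.0105 + 0.0102 = 0.3203
So the posterior for Population I is 0.2296 / 0.3203 ≈ 0.7168.

0.7168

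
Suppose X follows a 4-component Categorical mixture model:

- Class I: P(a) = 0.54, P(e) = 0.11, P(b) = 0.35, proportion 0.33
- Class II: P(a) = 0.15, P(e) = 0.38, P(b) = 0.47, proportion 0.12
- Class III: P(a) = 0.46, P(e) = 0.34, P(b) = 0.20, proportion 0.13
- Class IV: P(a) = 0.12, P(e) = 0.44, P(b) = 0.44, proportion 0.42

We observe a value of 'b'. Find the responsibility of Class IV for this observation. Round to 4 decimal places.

Posterior ∝ prior × likelihood, so P(k | x) ∝ w_k f_k(x); normalise over all components.
Categorical probabilities:
  p_I = P(b | comp) = 0.35
  p_II = P(b | comp) = 0.47
  p_III = P(b | comp) = 0.20
  p_IV = P(b | comp) = 0.44
Multiply by the mixture weights:
  w_I·p_I = 0.33 × 0.35 = 0.1155
  w_II·p_II = 0.12 × 0.47 = 0.0564
  w_III·p_III = 0.13 × 0.2 = 0.026
  w_IV·p_IV = 0.42 × 0.44 = 0.1848
Normaliser: 0.1155 + 0.0564 + 0.026 + 0.1848 = 0.3827
Responsibility of Class IV: 0.1848 / 0.3827 ≈ 0.4829

0.4829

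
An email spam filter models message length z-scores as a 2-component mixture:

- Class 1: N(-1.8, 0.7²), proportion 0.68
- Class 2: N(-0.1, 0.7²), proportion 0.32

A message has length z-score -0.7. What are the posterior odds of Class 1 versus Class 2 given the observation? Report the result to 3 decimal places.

Only the two components matter; the odds are (P(Z=i) f_i(x)) / (P(Z=j) f_j(x)).
Normal densities:
  L_1 = 0.165803
  L_2 = 0.394707
Posterior odds = (P(Z=1)·L_1) / (P(Z=2)·L_2) = (0.68·0.165803) / (0.32·0.394707) = 0.112746 / 0.126306 ≈ 0.893

0.893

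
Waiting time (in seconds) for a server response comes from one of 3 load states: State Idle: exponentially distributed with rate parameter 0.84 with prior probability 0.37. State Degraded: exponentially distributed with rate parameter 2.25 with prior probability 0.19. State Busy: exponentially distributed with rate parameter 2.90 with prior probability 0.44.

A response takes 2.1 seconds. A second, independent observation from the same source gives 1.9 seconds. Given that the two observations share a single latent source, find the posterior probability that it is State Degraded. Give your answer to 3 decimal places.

0.013

Posterior ∝ prior × likelihood, so P(k | x) ∝ π_k f_k(x); normalise over all components.
Since both observations come from the same component, the likelihood for component k is f_k(x₁)·f_k(x₂).
  L_Idle = [0.84·e^(−0.84·2.1) = 0.84·e^(−1.7640) = 0.143941] × [0.170273] = 0.0245092
  L_Degraded = [2.25·e^(−2.25·2.1) = 2.25·e^(−4.7250) = 0.0199591] × [0.0313021] = 0.000624762
  L_Busy = [2.90·e^(−2.90·2.1) = 2.90·e^(−6.0900) = 0.00656969] × [0.0117337] = 7.70868e-05
Multiply by the mixture weights:
  π_Idle·L_Idle = 0.37 × 0.0245092 = 0.0090684
  π_Degraded·L_Degraded = 0.19 × 0.000624762 = 0.000118705
  π_Busy·L_Busy = 0.44 × 7.70868e-05 = 3.39182e-05
Denominator: 0.0090684 + 0.000118705 + 3.39182e-05 = 0.00922103
P(State Degraded | x) ≈ 0.013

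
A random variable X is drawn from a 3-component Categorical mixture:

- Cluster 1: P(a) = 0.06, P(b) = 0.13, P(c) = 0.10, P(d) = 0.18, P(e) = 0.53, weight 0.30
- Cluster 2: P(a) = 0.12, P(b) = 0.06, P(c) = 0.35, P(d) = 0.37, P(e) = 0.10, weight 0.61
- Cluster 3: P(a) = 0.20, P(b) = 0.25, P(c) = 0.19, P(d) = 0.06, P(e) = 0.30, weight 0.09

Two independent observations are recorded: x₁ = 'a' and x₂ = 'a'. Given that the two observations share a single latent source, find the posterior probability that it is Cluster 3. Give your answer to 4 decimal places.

0.2674

Apply Bayes' rule: the posterior for each component is proportional to its prior times its likelihood at x.
Since both observations come from the same component, the likelihood for component k is f_k(x₁)·f_k(x₂).
  f_1 = [0.06] × [0.06] = 0.0036
  f_2 = [0.12] × [0.12] = 0.0144
  f_3 = [0.2] × [0.2] = 0.04
Multiply by the mixture weights:
  π_1·f_1 = 0.30 × 0.0036 = 0.00108
  π_2·f_2 = 0.61 × 0.0144 = 0.008784
  π_3·f_3 = 0.09 × 0.04 = 0.0036
Denominator: 0.00108 + 0.008784 + 0.0036 = 0.013464
Responsibility of Cluster 3: 0.0036 / 0.013464 ≈ 0.2674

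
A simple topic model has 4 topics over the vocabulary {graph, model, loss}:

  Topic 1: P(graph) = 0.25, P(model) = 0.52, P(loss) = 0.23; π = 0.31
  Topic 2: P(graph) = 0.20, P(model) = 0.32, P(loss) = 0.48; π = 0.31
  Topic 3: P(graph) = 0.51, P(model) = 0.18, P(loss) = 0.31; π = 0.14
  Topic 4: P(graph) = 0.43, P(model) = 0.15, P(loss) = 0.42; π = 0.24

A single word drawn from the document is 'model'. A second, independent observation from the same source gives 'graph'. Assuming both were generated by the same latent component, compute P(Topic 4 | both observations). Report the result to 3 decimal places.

By Bayes' theorem, P(k | x) = w_k f_k(x) / Σ_j w_j f_j(x).
Since both observations come from the same component, the likelihood for component k is f_k(x₁)·f_k(x₂).
  f_1 = [0.52] × [0.25] = 0.13
  f_2 = [0.32] × [0.2] = 0.064
  f_3 = [0.18] × [0.51] = 0.0918
  f_4 = [0.15] × [0.43] = 0.0645
Multiply by the mixture weights:
  w_1·f_1 = 0.31 × 0.13 = 0.0403
  w_2·f_2 = 0.31 × 0.064 = 0.01984
  w_3·f_3 = 0.14 × 0.0918 = 0.012852
  w_4·f_4 = 0.24 × 0.0645 = 0.01548
Sum: 0.0403 + 0.01984 + 0.012852 + 0.01548 = 0.088472
Responsibility of Topic 4: 0.01548 / 0.088472 ≈ 0.175

0.175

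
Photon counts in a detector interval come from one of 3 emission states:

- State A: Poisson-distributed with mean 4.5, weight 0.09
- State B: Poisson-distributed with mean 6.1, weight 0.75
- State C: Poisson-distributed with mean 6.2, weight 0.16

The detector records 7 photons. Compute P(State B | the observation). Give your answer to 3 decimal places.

By Bayes' theorem, P(k | x) = π_k f_k(x) / Σ_j π_j f_j(x).
Poisson probabilities:
  f_A = 0.0823629
  f_B = 0.139856
  f_C = 0.141803
Multiply by the mixture weights:
  π_A·f_A = 0.09 × 0.0823629 = 0.00741267
  π_B·f_B = 0.75 × 0.139856 = 0.104892
  π_C·f_C = 0.16 × 0.141803 = 0.0226885
Evidence: 0.00741267 + 0.104892 + 0.0226885 = 0.134993
P(State B | 7 photons) ≈ 0.777

0.777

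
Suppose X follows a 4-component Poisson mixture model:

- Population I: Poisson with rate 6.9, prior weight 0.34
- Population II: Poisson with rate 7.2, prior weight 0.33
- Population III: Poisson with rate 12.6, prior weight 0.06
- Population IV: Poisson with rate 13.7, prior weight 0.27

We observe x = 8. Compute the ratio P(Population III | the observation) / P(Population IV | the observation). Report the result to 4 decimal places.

0.3418

Since P(k|x) ∝ w_k f_k(x), the posterior odds are w_i f_i(x) / (w_j f_j(x)).
Evaluate each component's likelihood at the observed value:
  p_I = e^(−6.9)·6.9^8/8! = 0.128422
  p_II = e^(−7.2)·7.2^8/8! = 0.133727
  p_III = e^(−12.6)·12.6^8/8! = 0.0531292
  p_IV = e^(−13.7)·13.7^8/8! = 0.0345469
Posterior odds = (w_III·p_III) / (w_IV·p_IV) = (0.06·0.0531292) / (0.27·0.0345469) = 0.00318775 / 0.00932767 ≈ 0.3418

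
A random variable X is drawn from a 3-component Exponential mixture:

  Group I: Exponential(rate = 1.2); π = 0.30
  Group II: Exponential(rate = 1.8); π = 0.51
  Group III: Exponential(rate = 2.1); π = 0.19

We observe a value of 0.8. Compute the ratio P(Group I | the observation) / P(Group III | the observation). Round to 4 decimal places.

1.8536

The posterior odds equal the prior odds times the likelihood ratio: (π_i/π_j)·(f_i(x)/f_j(x)).
Exponential densities:
  f_I = 0.459471
  f_II = 0.42647
  f_III = 0.391385
0.137841 / 0.0743632 ≈ 1.8536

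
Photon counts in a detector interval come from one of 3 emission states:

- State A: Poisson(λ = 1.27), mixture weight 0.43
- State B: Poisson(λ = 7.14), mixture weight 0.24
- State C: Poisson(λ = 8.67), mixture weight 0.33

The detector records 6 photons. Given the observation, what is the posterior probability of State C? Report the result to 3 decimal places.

0.483

Posterior ∝ prior × likelihood, so P(k | x) ∝ π_k f_k(x); normalise over all components.
Component likelihoods at x = 6 photons:
  p_A = e^(−1.27)·1.27^6/6! = 0.00163657
  p_B = e^(−7.14)·7.14^6/6! = 0.145879
  p_C = e^(−8.67)·8.67^6/6! = 0.101263
Prior × likelihood for each component:
  π_A·p_A = 0.43 × 0.00163657 = 0.000703727
  π_B·p_B = 0.24 × 0.145879 = 0.0350111
  π_C·p_C = 0.33 × 0.101263 = 0.0334166
Sum: 0.000703727 + 0.0350111 + 0.0334166 = 0.0691314
P(State C | 6 photons) ≈ 0.483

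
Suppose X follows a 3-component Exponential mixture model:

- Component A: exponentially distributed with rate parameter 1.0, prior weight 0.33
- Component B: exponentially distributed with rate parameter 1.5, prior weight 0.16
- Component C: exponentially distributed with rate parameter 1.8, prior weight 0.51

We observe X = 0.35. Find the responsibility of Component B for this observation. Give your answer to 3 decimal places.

0.164

By Bayes' theorem, P(k | x) = P(Z=k) f_k(x) / Σ_j P(Z=j) f_j(x).
Component likelihoods at x = 0.35:
  f_A = 0.704688
  f_B = 0.887333
  f_C = 0.958665
Unnormalised posteriors:
  P(Z=A)·f_A = 0.33 × 0.704688 = 0.232547
  P(Z=B)·f_B = 0.16 × 0.887333 = 0.141973
  P(Z=C)·f_C = 0.51 × 0.958665 = 0.488919
Denominator: 0.232547 + 0.141973 + 0.488919 = 0.86344
So the posterior for Component B is 0.141973 / 0.86344 ≈ 0.164.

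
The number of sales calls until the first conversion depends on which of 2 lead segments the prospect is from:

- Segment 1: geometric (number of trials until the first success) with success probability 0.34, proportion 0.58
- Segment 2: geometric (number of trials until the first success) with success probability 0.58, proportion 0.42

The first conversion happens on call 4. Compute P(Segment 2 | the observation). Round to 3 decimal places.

0.241

By Bayes' theorem, P(k | x) = π_k f_k(x) / Σ_j π_j f_j(x).
Geometric probabilities:
  p_1 = 0.34·(1−0.34)^3 = 0.34·0.287496 = 0.0977486
  p_2 = 0.58·(1−0.58)^3 = 0.58·0.074088 = 0.042971
Unnormalised posteriors:
  π_1·p_1 = 0.58 × 0.0977486 = 0.0566942
  π_2·p_2 = 0.42 × 0.042971 = 0.0180478
Evidence: 0.0566942 + 0.0180478 = 0.074742
P(Segment 2 | the observation) = 0.0180478 / 0.074742 ≈ 0.241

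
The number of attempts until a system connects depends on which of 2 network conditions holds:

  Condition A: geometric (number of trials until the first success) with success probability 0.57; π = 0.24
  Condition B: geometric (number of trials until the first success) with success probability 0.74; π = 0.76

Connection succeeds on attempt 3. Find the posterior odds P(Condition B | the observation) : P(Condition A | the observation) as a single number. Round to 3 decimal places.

1.503

Only the two components matter; the odds are (P(Z=i) f_i(x)) / (P(Z=j) f_j(x)).
Geometric probabilities:
  f_A = 0.105393
  f_B = 0.050024
0.0380182 / 0.0252943 ≈ 1.503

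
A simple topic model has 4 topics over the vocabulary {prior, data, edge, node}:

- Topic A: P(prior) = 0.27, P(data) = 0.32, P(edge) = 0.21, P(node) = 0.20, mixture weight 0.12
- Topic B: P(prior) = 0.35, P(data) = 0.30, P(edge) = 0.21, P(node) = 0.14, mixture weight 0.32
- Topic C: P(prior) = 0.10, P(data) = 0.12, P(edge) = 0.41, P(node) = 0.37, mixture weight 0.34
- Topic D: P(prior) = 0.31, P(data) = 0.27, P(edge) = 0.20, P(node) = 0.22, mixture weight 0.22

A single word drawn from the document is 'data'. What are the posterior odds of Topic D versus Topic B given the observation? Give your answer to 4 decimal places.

Posterior odds = (π_i f_i(x)) / (π_j f_j(x)); the normalising sum cancels.
Evaluate each component's likelihood at the observed value:
  p_A = P(data | comp) = 0.32
  p_B = P(data | comp) = 0.30
  p_C = P(data | comp) = 0.12
  p_D = P(data | comp) = 0.27
Posterior odds = (π_D·p_D) / (π_B·p_B) = (0.22·0.27) / (0.32·0.3) = 0.0594 / 0.096 ≈ 0.6188

0.6188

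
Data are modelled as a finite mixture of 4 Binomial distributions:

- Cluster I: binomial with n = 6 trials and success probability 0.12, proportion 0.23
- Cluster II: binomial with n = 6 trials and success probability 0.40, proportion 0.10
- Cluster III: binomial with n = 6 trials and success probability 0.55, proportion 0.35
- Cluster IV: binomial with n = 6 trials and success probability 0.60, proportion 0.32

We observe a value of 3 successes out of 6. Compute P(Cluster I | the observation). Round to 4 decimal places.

P(component k | x) = P(Z=k)·f_k(x) / marginal(x), where marginal(x) = Σ_j P(Z=j)·f_j(x).
Component likelihoods at x = 3 successes out of 6:
  f_I = 0.0235517
  f_II = 0.27648
  f_III = 0.303218
  f_IV = 0.27648
Prior × likelihood for each component:
  P(Z=I)·f_I = 0.23 × 0.0235517 = 0.00541688
  P(Z=II)·f_II = 0.10 × 0.27648 = 0.027648
  P(Z=III)·f_III = 0.35 × 0.303218 = 0.106126
  P(Z=IV)·f_IV = 0.32 × 0.27648 = 0.0884736
Normaliser: 0.00541688 + 0.027648 + 0.106126 + 0.0884736 = 0.227665
So the posterior for Cluster I is 0.00541688 / 0.227665 ≈ 0.0238.

0.0238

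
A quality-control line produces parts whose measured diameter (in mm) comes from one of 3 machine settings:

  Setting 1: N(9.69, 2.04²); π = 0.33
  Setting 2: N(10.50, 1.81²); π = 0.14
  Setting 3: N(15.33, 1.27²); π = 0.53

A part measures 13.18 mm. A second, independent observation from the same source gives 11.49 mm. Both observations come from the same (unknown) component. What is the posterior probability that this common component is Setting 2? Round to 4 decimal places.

The responsibility of component k is P(Z=k) f_k(x) divided by Σ_j P(Z=j) f_j(x).
Since both observations come from the same component, the likelihood for component k is f_k(x₁)·f_k(x₂).
  f_1 = [(1/(2.04·√(2π)))·exp(−(13.18−9.69)²/(2·2.04²)) = 0.195560·exp(-1.46339) = 0.0452623] × [0.132501] = 0.00599733
  f_2 = [(1/(1.81·√(2π)))·exp(−(13.18−10.50)²/(2·1.81²)) = 0.220410·exp(-1.09618) = 0.0736488] × [0.189788] = 0.0139777
  f_3 = [(1/(1.27·√(2π)))·exp(−(13.18−15.33)²/(2·1.27²)) = 0.314128·exp(-1.43298) = 0.0749501] × [0.00325] = 0.000243588
Unnormalised posteriors:
  P(Z=1)·f_1 = 0.33 × 0.00599733 = 0.00197912
  P(Z=2)·f_2 = 0.14 × 0.0139777 = 0.00195687
  P(Z=3)·f_3 = 0.53 × 0.000243588 = 0.000129101
Evidence: 0.00197912 + 0.00195687 + 0.000129101 = 0.00406509
Responsibility of Setting 2: 0.00195687 / 0.00406509 ≈ 0.4814

0.4814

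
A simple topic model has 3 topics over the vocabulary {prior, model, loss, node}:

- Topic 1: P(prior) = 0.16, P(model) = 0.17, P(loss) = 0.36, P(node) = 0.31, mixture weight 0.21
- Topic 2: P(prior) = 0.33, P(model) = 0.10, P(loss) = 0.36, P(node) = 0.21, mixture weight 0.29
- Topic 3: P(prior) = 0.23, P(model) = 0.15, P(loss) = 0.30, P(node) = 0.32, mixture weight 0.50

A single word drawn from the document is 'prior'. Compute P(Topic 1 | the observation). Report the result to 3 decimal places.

By Bayes' theorem, P(k | x) = π_k f_k(x) / Σ_j π_j f_j(x).
Evaluate each component's likelihood at the observed value:
  f_1 = P(prior | comp) = 0.16
  f_2 = P(prior | comp) = 0.33
  f_3 = P(prior | comp) = 0.23
Weight by the priors:
  π_1·f_1 = 0.21 × 0.16 = 0.0336
  π_2·f_2 = 0.29 × 0.33 = 0.0957
  π_3·f_3 = 0.50 × 0.23 = 0.115
Sum: 0.0336 + 0.0957 + 0.115 = 0.2443
P(Topic 1 | x) ≈ 0.138

0.138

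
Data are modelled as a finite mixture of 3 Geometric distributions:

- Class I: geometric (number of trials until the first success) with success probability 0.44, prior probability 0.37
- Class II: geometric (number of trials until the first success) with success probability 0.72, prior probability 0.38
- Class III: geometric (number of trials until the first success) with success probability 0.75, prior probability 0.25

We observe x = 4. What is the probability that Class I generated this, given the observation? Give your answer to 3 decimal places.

0.762

The responsibility of component k is w_k f_k(x) divided by Σ_j w_j f_j(x).
Component likelihoods at x = 4:
  p_I = 0.077271
  p_II = 0.0158054
  p_III = 0.0117188
Unnormalised posteriors:
  w_I·p_I = 0.37 × 0.077271 = 0.0285903
  w_II·p_II = 0.38 × 0.0158054 = 0.00600607
  w_III·p_III = 0.25 × 0.0117188 = 0.00292969
Evidence: 0.0285903 + 0.00600607 + 0.00292969 = 0.037526
So the posterior for Class I is 0.0285903 / 0.037526 ≈ 0.762.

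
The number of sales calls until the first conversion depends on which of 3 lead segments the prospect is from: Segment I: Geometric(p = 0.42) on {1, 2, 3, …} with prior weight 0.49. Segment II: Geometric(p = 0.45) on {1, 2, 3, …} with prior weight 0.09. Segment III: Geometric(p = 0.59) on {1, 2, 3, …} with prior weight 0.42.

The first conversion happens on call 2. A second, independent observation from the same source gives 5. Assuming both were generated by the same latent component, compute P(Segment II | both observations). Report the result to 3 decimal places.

0.111

By Bayes' theorem, P(k | x) = π_k f_k(x) / Σ_j π_j f_j(x).
Since both observations come from the same component, the likelihood for component k is f_k(x₁)·f_k(x₂).
  f_I = [0.42·(1−0.42)^1 = 0.42·0.58 = 0.2436] × [0.0475293] = 0.0115781
  f_II = [0.45·(1−0.45)^1 = 0.45·0.55 = 0.2475] × [0.0411778] = 0.0101915
  f_III = [0.59·(1−0.59)^1 = 0.59·0.41 = 0.2419] × [0.016672] = 0.00403295
Prior × likelihood for each component:
  π_I·f_I = 0.49 × 0.0115781 = 0.00567329
  π_II·f_II = 0.09 × 0.0101915 = 0.000917236
  π_III·f_III = 0.42 × 0.00403295 = 0.00169384
Evidence: 0.00567329 + 0.000917236 + 0.00169384 = 0.00828436
Responsibility of Segment II: 0.000917236 / 0.00828436 ≈ 0.111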